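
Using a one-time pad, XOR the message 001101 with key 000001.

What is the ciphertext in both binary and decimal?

Step 1: Write out the XOR operation bit by bit:
  Message: 001101
  Key:     000001
  XOR:     001100
Step 2: Convert to decimal: 001100 = 12.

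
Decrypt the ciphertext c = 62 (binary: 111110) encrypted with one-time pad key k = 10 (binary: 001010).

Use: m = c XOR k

Step 1: XOR ciphertext with key:
  Ciphertext: 111110
  Key:        001010
  XOR:        110100
Step 2: Plaintext = 110100 = 52 in decimal.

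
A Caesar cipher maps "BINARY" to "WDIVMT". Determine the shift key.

Step 1: Compare first letters: B (position 1) -> W (position 22).
Step 2: Shift = (22 - 1) mod 26 = 21.
The shift value is 21.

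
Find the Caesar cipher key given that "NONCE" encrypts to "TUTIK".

Step 1: Compare first letters: N (position 13) -> T (position 19).
Step 2: Shift = (19 - 13) mod 26 = 6.
The shift value is 6.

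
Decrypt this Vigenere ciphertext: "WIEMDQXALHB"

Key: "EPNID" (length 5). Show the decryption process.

Step 1: Key 'EPNID' has length 5. Extended key: EPNIDEPNIDE
Step 2: Decrypt each position:
  W(22) - E(4) = 18 = S
  I(8) - P(15) = 19 = T
  E(4) - N(13) = 17 = R
  M(12) - I(8) = 4 = E
  D(3) - D(3) = 0 = A
  Q(16) - E(4) = 12 = M
  X(23) - P(15) = 8 = I
  A(0) - N(13) = 13 = N
  L(11) - I(8) = 3 = D
  H(7) - D(3) = 4 = E
  B(1) - E(4) = 23 = X
Plaintext: STREAMINDEX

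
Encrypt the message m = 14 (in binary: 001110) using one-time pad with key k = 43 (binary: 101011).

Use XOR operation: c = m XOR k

Step 1: Write out the XOR operation bit by bit:
  Message: 001110
  Key:     101011
  XOR:     100101
Step 2: Convert to decimal: 100101 = 37.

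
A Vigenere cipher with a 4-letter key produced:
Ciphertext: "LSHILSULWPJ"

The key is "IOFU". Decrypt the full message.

Step 1: Key 'IOFU' has length 4. Extended key: IOFUIOFUIOF
Step 2: Decrypt each position:
  L(11) - I(8) = 3 = D
  S(18) - O(14) = 4 = E
  H(7) - F(5) = 2 = C
  I(8) - U(20) = 14 = O
  L(11) - I(8) = 3 = D
  S(18) - O(14) = 4 = E
  U(20) - F(5) = 15 = P
  L(11) - U(20) = 17 = R
  W(22) - I(8) = 14 = O
  P(15) - O(14) = 1 = B
  J(9) - F(5) = 4 = E
Plaintext: DECODEPROBE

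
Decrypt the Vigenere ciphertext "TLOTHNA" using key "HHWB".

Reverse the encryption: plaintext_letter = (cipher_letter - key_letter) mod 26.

Step 1: Extend key: HHWBHHW
Step 2: Decrypt each letter (c - k) mod 26:
  T(19) - H(7) = (19-7) mod 26 = 12 = M
  L(11) - H(7) = (11-7) mod 26 = 4 = E
  O(14) - W(22) = (14-22) mod 26 = 18 = S
  T(19) - B(1) = (19-1) mod 26 = 18 = S
  H(7) - H(7) = (7-7) mod 26 = 0 = A
  N(13) - H(7) = (13-7) mod 26 = 6 = G
  A(0) - W(22) = (0-22) mod 26 = 4 = E
Plaintext: MESSAGE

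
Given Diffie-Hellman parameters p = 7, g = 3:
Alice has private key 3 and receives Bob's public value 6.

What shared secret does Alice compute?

Step 1: s = B^a mod p = 6^3 mod 7.
  6^1 mod 7 = 6
  6^2 mod 7 = (6 * 6) mod 7 = 1
  6^3 mod 7 = (1 * 6) mod 7 = 6
Result: shared secret = 6.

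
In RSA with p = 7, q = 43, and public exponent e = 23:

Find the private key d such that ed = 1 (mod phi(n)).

Step 1: n = 7 * 43 = 301.
Step 2: phi(n) = 6 * 42 = 252.
Step 3: Find d such that 23 * d = 1 (mod 252).
Step 4: d = 23^(-1) mod 252 = 11.
Verification: 23 * 11 = 253 = 1 * 252 + 1.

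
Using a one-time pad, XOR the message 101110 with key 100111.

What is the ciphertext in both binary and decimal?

Step 1: Write out the XOR operation bit by bit:
  Message: 101110
  Key:     100111
  XOR:     001001
Step 2: Convert to decimal: 001001 = 9.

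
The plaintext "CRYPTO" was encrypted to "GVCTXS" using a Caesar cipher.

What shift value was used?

Step 1: Compare first letters: C (position 2) -> G (position 6).
Step 2: Shift = (6 - 2) mod 26 = 4.
The shift value is 4.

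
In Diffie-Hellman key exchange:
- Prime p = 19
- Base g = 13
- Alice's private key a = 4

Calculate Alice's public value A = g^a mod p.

Step 1: A = g^a mod p = 13^4 mod 19.
  13^1 mod 19 = 13
  13^2 mod 19 = (13 * 13) mod 19 = 17
  13^3 mod 19 = (17 * 13) mod 19 = 12
  13^4 mod 19 = (12 * 13) mod 19 = 4
Result: A = 4.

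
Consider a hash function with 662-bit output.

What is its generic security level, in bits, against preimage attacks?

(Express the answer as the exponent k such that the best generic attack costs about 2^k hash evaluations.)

Step 1: The hash has a 662-bit output.
Step 2: Preimage resistance means: given a digest h(x), it should be infeasible to find any input that hashes to it.
With a 662-bit output there are 2^662 possible digests, so a generic brute-force preimage search costs about 2^662 evaluations.
Step 3: Security level = 662 bits.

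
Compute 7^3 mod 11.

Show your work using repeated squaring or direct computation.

Step 1: Compute 7^3 mod 11 step by step, reducing modulo 11 at each step.
  7^1 mod 11 = 7
  7^2 mod 11 = (7 * 7) mod 11 = 5
  7^3 mod 11 = (5 * 7) mod 11 = 2
Step 2: Result = 2.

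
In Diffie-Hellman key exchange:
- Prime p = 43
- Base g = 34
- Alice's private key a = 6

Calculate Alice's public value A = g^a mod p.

Step 1: A = g^a mod p = 34^6 mod 43.
  34^1 mod 43 = 34
  34^2 mod 43 = (34 * 34) mod 43 = 38
  34^3 mod 43 = (38 * 34) mod 43 = 2
  34^4 mod 43 = (2 * 34) mod 43 = 25
  34^5 mod 43 = (25 * 34) mod 43 = 33
  34^6 mod 43 = (33 * 34) mod 43 = 4
Result: A = 4.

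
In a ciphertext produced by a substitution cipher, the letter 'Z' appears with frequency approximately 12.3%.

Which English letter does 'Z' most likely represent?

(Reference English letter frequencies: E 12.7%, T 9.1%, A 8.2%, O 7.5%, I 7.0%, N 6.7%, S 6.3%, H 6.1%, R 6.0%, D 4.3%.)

Step 1: The observed frequency is 12.3%.
Step 2: Compare with English frequencies:
  E: 12.7% (difference: 0.4%) <-- closest
  T: 9.1% (difference: 3.2%)
  A: 8.2% (difference: 4.1%)
  O: 7.5% (difference: 4.8%)
  I: 7.0% (difference: 5.3%)
  N: 6.7% (difference: 5.6%)
  S: 6.3% (difference: 6.0%)
  H: 6.1% (difference: 6.2%)
  R: 6.0% (difference: 6.3%)
  D: 4.3% (difference: 8.0%)
Step 3: 'Z' most likely represents 'E' (frequency 12.7%).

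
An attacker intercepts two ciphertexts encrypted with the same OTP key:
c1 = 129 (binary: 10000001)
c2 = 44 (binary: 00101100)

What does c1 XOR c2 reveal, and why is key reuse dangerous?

Step 1: c1 XOR c2 = (m1 XOR k) XOR (m2 XOR k).
Step 2: By XOR associativity/commutativity: = m1 XOR m2 XOR k XOR k = m1 XOR m2.
Step 3: 10000001 XOR 00101100 = 10101101 = 173.
Step 4: The key cancels out! An attacker learns m1 XOR m2 = 173, revealing the relationship between plaintexts.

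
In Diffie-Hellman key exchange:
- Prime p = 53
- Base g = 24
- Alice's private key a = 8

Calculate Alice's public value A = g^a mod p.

Step 1: A = g^a mod p = 24^8 mod 53.
  24^1 mod 53 = 24
  24^2 mod 53 = (24 * 24) mod 53 = 46
  24^3 mod 53 = (46 * 24) mod 53 = 44
  24^4 mod 53 = (44 * 24) mod 53 = 49
  24^5 mod 53 = (49 * 24) mod 53 = 10
  24^6 mod 53 = (10 * 24) mod 53 = 28
  24^7 mod 53 = (28 * 24) mod 53 = 36
  24^8 mod 53 = (36 * 24) mod 53 = 16
Result: A = 16.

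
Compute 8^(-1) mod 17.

Step 1: We need x such that 8 * x = 1 (mod 17).
Step 2: Using the extended Euclidean algorithm or trial:
  8 * 15 = 120 = 7 * 17 + 1.
Step 3: Since 120 mod 17 = 1, the inverse is x = 15.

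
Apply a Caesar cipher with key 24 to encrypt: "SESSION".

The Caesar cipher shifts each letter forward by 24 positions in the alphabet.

Step 1: For each letter, shift forward by 24 positions (mod 26).
  S (position 18) -> position (18+24) mod 26 = 16 -> Q
  E (position 4) -> position (4+24) mod 26 = 2 -> C
  S (position 18) -> position (18+24) mod 26 = 16 -> Q
  S (position 18) -> position (18+24) mod 26 = 16 -> Q
  I (position 8) -> position (8+24) mod 26 = 6 -> G
  O (position 14) -> position (14+24) mod 26 = 12 -> M
  N (position 13) -> position (13+24) mod 26 = 11 -> L
Result: QCQQGML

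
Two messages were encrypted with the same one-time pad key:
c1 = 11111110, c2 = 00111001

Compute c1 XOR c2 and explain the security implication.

Step 1: c1 XOR c2 = (m1 XOR k) XOR (m2 XOR k).
Step 2: By XOR associativity/commutativity: = m1 XOR m2 XOR k XOR k = m1 XOR m2.
Step 3: 11111110 XOR 00111001 = 11000111 = 199.
Step 4: The key cancels out! An attacker learns m1 XOR m2 = 199, revealing the relationship between plaintexts.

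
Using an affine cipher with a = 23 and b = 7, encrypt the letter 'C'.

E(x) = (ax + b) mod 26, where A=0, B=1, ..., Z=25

Step 1: Convert 'C' to number: x = 2.
Step 2: E(2) = (23 * 2 + 7) mod 26 = 53 mod 26 = 1.
Step 3: Convert 1 back to letter: B.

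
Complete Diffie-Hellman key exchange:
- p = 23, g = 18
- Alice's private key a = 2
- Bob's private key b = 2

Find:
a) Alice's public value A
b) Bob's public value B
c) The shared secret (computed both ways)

Step 1: A = g^a mod p = 18^2 mod 23 = 2.
Step 2: B = g^b mod p = 18^2 mod 23 = 2.
Step 3: Alice computes s = B^a mod p = 2^2 mod 23 = 4.
Step 4: Bob computes s = A^b mod p = 2^2 mod 23 = 4.
Both sides agree: shared secret = 4.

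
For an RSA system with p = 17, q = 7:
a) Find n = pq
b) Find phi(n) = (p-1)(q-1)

Step 1: n = p * q = 17 * 7 = 119.
Step 2: phi(n) = (p-1)(q-1) = 16 * 6 = 96.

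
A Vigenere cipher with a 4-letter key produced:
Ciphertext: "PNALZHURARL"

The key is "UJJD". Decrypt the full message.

Step 1: Key 'UJJD' has length 4. Extended key: UJJDUJJDUJJ
Step 2: Decrypt each position:
  P(15) - U(20) = 21 = V
  N(13) - J(9) = 4 = E
  A(0) - J(9) = 17 = R
  L(11) - D(3) = 8 = I
  Z(25) - U(20) = 5 = F
  H(7) - J(9) = 24 = Y
  U(20) - J(9) = 11 = L
  R(17) - D(3) = 14 = O
  A(0) - U(20) = 6 = G
  R(17) - J(9) = 8 = I
  L(11) - J(9) = 2 = C
Plaintext: VERIFYLOGIC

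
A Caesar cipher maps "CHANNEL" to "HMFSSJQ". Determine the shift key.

Step 1: Compare first letters: C (position 2) -> H (position 7).
Step 2: Shift = (7 - 2) mod 26 = 5.
The shift value is 5.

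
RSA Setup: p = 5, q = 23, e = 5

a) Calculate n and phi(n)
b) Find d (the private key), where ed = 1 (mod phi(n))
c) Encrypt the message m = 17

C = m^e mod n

Step 1: n = 5 * 23 = 115.
Step 2: phi(n) = (5-1)(23-1) = 4 * 22 = 88.
Step 3: Find d = 5^(-1) mod 88 = 53.
  Verify: 5 * 53 = 265 = 1 (mod 88).
Step 4: C = 17^5 mod 115 = 67.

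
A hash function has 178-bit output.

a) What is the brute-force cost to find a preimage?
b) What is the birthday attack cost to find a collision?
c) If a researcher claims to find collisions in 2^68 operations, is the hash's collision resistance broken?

Step 1: Preimage resistance requires brute-force of 2^178 operations.
Step 2: Collision resistance (birthday bound) = 2^(178/2) = 2^89.
Step 3: The claimed attack costs 2^68 operations.
Step 4: Since 2^68 < 2^89, the claimed attack beats the generic birthday bound, so collision resistance is broken.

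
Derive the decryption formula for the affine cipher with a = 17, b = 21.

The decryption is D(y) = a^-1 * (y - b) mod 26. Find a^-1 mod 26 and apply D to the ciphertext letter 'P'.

Step 1: Find a^-1, the modular inverse of 17 mod 26.
Step 2: We need 17 * a^-1 = 1 (mod 26).
Step 3: 17 * 23 = 391 = 15 * 26 + 1, so a^-1 = 23.
Step 4: D(y) = 23(y - 21) mod 26.
Step 5: Apply to 'P' (y = 15): D(15) = 23 * (15 - 21) mod 26 = 23 * -6 mod 26 = 18 -> 'S'.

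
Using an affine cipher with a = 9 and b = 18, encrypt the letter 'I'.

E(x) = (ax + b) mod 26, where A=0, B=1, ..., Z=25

Step 1: Convert 'I' to number: x = 8.
Step 2: E(8) = (9 * 8 + 18) mod 26 = 90 mod 26 = 12.
Step 3: Convert 12 back to letter: M.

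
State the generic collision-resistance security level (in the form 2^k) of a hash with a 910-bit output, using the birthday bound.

Step 1: The birthday paradox gives collision probability ~50% after sqrt(2^n) = 2^(n/2) hashes.
Step 2: For 910-bit output: 2^(910/2) = 2^455.
Step 3: Approximately 2^455 hash computations needed.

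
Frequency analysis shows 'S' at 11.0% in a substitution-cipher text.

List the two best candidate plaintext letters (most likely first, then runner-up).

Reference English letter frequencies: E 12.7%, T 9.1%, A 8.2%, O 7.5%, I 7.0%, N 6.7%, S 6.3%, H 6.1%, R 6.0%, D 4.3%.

Step 1: Observed frequency of 'S' is 11.0%.
Step 2: Compute distances to each reference frequency and sort:
  E (12.7%): difference = 1.7% <-- BEST
  T (9.1%): difference = 1.9% <-- RUNNER-UP
  A (8.2%): difference = 2.8%
  O (7.5%): difference = 3.5%
  I (7.0%): difference = 4.0%
Step 3: Most likely is 'E' (12.7%, diff 1.7%); second most likely is 'T' (9.1%, diff 1.9%).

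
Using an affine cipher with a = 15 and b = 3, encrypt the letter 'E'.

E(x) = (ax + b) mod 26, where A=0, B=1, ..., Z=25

Step 1: Convert 'E' to number: x = 4.
Step 2: E(4) = (15 * 4 + 3) mod 26 = 63 mod 26 = 11.
Step 3: Convert 11 back to letter: L.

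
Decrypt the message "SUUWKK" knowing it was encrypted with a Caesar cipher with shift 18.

Step 1: Reverse the shift by subtracting 18 from each letter position.
  S (position 18) -> position (18-18) mod 26 = 0 -> A
  U (position 20) -> position (20-18) mod 26 = 2 -> C
  U (position 20) -> position (20-18) mod 26 = 2 -> C
  W (position 22) -> position (22-18) mod 26 = 4 -> E
  K (position 10) -> position (10-18) mod 26 = 18 -> S
  K (position 10) -> position (10-18) mod 26 = 18 -> S
Decrypted message: ACCESS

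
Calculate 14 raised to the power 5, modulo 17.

Step 1: Compute 14^5 mod 17 step by step, reducing modulo 17 at each step.
  14^1 mod 17 = 14
  14^2 mod 17 = (14 * 14) mod 17 = 9
  14^3 mod 17 = (9 * 14) mod 17 = 7
  14^4 mod 17 = (7 * 14) mod 17 = 13
  14^5 mod 17 = (13 * 14) mod 17 = 12
Step 2: Result = 12.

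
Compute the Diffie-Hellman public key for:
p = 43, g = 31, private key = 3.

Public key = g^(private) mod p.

Step 1: A = g^a mod p = 31^3 mod 43.
  31^1 mod 43 = 31
  31^2 mod 43 = (31 * 31) mod 43 = 15
  31^3 mod 43 = (15 * 31) mod 43 = 35
Result: A = 35.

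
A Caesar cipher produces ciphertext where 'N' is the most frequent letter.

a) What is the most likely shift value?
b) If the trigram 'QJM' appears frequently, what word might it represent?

Step 1: In English, 'E' is the most frequent letter (12.7%).
Step 2: The most frequent ciphertext letter is 'N' (position 13).
Step 3: Shift = (13 - 4) mod 26 = 9.
Step 4: Decrypt 'QJM' by shifting back 9:
  Q -> H
  J -> A
  M -> D
Step 5: 'QJM' decrypts to 'HAD'.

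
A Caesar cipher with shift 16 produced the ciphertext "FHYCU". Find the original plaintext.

Step 1: Reverse the shift by subtracting 16 from each letter position.
  F (position 5) -> position (5-16) mod 26 = 15 -> P
  H (position 7) -> position (7-16) mod 26 = 17 -> R
  Y (position 24) -> position (24-16) mod 26 = 8 -> I
  C (position 2) -> position (2-16) mod 26 = 12 -> M
  U (position 20) -> position (20-16) mod 26 = 4 -> E
Decrypted message: PRIME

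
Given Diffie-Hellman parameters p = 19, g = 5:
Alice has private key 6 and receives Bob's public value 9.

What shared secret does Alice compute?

Step 1: s = B^a mod p = 9^6 mod 19.
  9^1 mod 19 = 9
  9^2 mod 19 = (9 * 9) mod 19 = 5
  9^3 mod 19 = (5 * 9) mod 19 = 7
  9^4 mod 19 = (7 * 9) mod 19 = 6
  9^5 mod 19 = (6 * 9) mod 19 = 16
  9^6 mod 19 = (16 * 9) mod 19 = 11
Result: shared secret = 11.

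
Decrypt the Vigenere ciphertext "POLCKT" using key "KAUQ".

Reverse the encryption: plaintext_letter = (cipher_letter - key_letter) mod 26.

Step 1: Extend key: KAUQKA
Step 2: Decrypt each letter (c - k) mod 26:
  P(15) - K(10) = (15-10) mod 26 = 5 = F
  O(14) - A(0) = (14-0) mod 26 = 14 = O
  L(11) - U(20) = (11-20) mod 26 = 17 = R
  C(2) - Q(16) = (2-16) mod 26 = 12 = M
  K(10) - K(10) = (10-10) mod 26 = 0 = A
  T(19) - A(0) = (19-0) mod 26 = 19 = T
Plaintext: FORMAT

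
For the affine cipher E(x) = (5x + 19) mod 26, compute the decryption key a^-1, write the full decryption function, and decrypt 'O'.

Step 1: Find a^-1, the modular inverse of 5 mod 26.
Step 2: We need 5 * a^-1 = 1 (mod 26).
Step 3: 5 * 21 = 105 = 4 * 26 + 1, so a^-1 = 21.
Step 4: D(y) = 21(y - 19) mod 26.
Step 5: Apply to 'O' (y = 14): D(14) = 21 * (14 - 19) mod 26 = 21 * -5 mod 26 = 25 -> 'Z'.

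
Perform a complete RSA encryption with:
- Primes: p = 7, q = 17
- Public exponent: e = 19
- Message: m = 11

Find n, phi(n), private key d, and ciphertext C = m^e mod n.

Step 1: n = 7 * 17 = 119.
Step 2: phi(n) = (7-1)(17-1) = 6 * 16 = 96.
Step 3: Find d = 19^(-1) mod 96 = 91.
  Verify: 19 * 91 = 1729 = 1 (mod 96).
Step 4: C = 11^19 mod 119 = 39.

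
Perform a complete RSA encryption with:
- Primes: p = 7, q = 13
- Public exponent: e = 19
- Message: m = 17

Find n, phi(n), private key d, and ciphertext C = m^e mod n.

Step 1: n = 7 * 13 = 91.
Step 2: phi(n) = (7-1)(13-1) = 6 * 12 = 72.
Step 3: Find d = 19^(-1) mod 72 = 19.
  Verify: 19 * 19 = 361 = 1 (mod 72).
Step 4: C = 17^19 mod 91 = 17.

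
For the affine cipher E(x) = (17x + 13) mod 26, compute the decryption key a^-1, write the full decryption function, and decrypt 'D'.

Step 1: Find a^-1, the modular inverse of 17 mod 26.
Step 2: We need 17 * a^-1 = 1 (mod 26).
Step 3: 17 * 23 = 391 = 15 * 26 + 1, so a^-1 = 23.
Step 4: D(y) = 23(y - 13) mod 26.
Step 5: Apply to 'D' (y = 3): D(3) = 23 * (3 - 13) mod 26 = 23 * -10 mod 26 = 4 -> 'E'.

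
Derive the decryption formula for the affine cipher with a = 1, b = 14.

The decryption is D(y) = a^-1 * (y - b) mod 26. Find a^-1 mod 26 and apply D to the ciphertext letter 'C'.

Step 1: Find a^-1, the modular inverse of 1 mod 26.
Step 2: We need 1 * a^-1 = 1 (mod 26).
Step 3: 1 * 1 = 1 = 0 * 26 + 1, so a^-1 = 1.
Step 4: D(y) = 1(y - 14) mod 26.
Step 5: Apply to 'C' (y = 2): D(2) = 1 * (2 - 14) mod 26 = 1 * -12 mod 26 = 14 -> 'O'.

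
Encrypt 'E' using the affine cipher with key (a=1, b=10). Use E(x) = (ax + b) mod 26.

Step 1: Convert 'E' to number: x = 4.
Step 2: E(4) = (1 * 4 + 10) mod 26 = 14 mod 26 = 14.
Step 3: Convert 14 back to letter: O.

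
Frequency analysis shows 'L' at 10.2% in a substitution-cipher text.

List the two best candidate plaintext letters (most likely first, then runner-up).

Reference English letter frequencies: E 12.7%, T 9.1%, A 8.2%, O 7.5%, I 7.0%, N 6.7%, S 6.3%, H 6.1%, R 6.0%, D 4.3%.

Step 1: Observed frequency of 'L' is 10.2%.
Step 2: Compute distances to each reference frequency and sort:
  T (9.1%): difference = 1.1% <-- BEST
  A (8.2%): difference = 2.0% <-- RUNNER-UP
  E (12.7%): difference = 2.5%
  O (7.5%): difference = 2.7%
  I (7.0%): difference = 3.2%
Step 3: Most likely is 'T' (9.1%, diff 1.1%); second most likely is 'A' (8.2%, diff 2.0%).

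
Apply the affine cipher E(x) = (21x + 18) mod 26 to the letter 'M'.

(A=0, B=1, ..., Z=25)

Step 1: Convert 'M' to number: x = 12.
Step 2: E(12) = (21 * 12 + 18) mod 26 = 270 mod 26 = 10.
Step 3: Convert 10 back to letter: K.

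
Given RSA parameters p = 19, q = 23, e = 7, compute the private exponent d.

Step 1: n = 19 * 23 = 437.
Step 2: phi(n) = 18 * 22 = 396.
Step 3: Find d such that 7 * d = 1 (mod 396).
Step 4: d = 7^(-1) mod 396 = 283.
Verification: 7 * 283 = 1981 = 5 * 396 + 1.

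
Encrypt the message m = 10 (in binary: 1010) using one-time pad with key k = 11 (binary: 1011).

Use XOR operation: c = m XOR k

Step 1: Write out the XOR operation bit by bit:
  Message: 1010
  Key:     1011
  XOR:     0001
Step 2: Convert to decimal: 0001 = 1.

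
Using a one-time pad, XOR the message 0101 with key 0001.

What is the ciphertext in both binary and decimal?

Step 1: Write out the XOR operation bit by bit:
  Message: 0101
  Key:     0001
  XOR:     0100
Step 2: Convert to decimal: 0100 = 4.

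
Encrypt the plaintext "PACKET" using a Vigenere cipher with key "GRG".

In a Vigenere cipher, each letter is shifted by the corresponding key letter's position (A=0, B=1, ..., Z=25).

Step 1: Repeat key to match plaintext length:
  Plaintext: PACKET
  Key:       GRGGRG
Step 2: Encrypt each letter:
  P(15) + G(6) = (15+6) mod 26 = 21 = V
  A(0) + R(17) = (0+17) mod 26 = 17 = R
  C(2) + G(6) = (2+6) mod 26 = 8 = I
  K(10) + G(6) = (10+6) mod 26 = 16 = Q
  E(4) + R(17) = (4+17) mod 26 = 21 = V
  T(19) + G(6) = (19+6) mod 26 = 25 = Z
Ciphertext: VRIQVZ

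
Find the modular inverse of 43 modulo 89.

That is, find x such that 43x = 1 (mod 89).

Step 1: We need x such that 43 * x = 1 (mod 89).
Step 2: Using the extended Euclidean algorithm or trial:
  43 * 29 = 1247 = 14 * 89 + 1.
Step 3: Since 1247 mod 89 = 1, the inverse is x = 29.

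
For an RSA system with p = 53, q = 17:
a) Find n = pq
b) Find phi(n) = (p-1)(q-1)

Step 1: n = p * q = 53 * 17 = 901.
Step 2: phi(n) = (p-1)(q-1) = 52 * 16 = 832.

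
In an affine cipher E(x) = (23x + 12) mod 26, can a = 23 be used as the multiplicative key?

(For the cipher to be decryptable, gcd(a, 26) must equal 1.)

Step 1: Compute gcd(23, 26).
Step 2: gcd(23, 26) = 1.
Since gcd = 1, 23 is coprime with 26, so it is a valid key.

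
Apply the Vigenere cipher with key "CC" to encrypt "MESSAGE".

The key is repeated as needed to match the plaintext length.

Step 1: Repeat key to match plaintext length:
  Plaintext: MESSAGE
  Key:       CCCCCCC
Step 2: Encrypt each letter:
  M(12) + C(2) = (12+2) mod 26 = 14 = O
  E(4) + C(2) = (4+2) mod 26 = 6 = G
  S(18) + C(2) = (18+2) mod 26 = 20 = U
  S(18) + C(2) = (18+2) mod 26 = 20 = U
  A(0) + C(2) = (0+2) mod 26 = 2 = C
  G(6) + C(2) = (6+2) mod 26 = 8 = I
  E(4) + C(2) = (4+2) mod 26 = 6 = G
Ciphertext: OGUUCIG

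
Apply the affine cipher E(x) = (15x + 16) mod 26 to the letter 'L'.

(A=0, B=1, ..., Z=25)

Step 1: Convert 'L' to number: x = 11.
Step 2: E(11) = (15 * 11 + 16) mod 26 = 181 mod 26 = 25.
Step 3: Convert 25 back to letter: Z.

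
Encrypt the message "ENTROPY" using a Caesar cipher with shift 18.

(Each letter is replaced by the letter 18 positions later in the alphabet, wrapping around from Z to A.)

Step 1: For each letter, shift forward by 18 positions (mod 26).
  E (position 4) -> position (4+18) mod 26 = 22 -> W
  N (position 13) -> position (13+18) mod 26 = 5 -> F
  T (position 19) -> position (19+18) mod 26 = 11 -> L
  R (position 17) -> position (17+18) mod 26 = 9 -> J
  O (position 14) -> position (14+18) mod 26 = 6 -> G
  P (position 15) -> position (15+18) mod 26 = 7 -> H
  Y (position 24) -> position (24+18) mod 26 = 16 -> Q
Result: WFLJGHQ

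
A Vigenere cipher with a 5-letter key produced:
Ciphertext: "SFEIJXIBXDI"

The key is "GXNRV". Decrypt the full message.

Step 1: Key 'GXNRV' has length 5. Extended key: GXNRVGXNRVG
Step 2: Decrypt each position:
  S(18) - G(6) = 12 = M
  F(5) - X(23) = 8 = I
  E(4) - N(13) = 17 = R
  I(8) - R(17) = 17 = R
  J(9) - V(21) = 14 = O
  X(23) - G(6) = 17 = R
  I(8) - X(23) = 11 = L
  B(1) - N(13) = 14 = O
  X(23) - R(17) = 6 = G
  D(3) - V(21) = 8 = I
  I(8) - G(6) = 2 = C
Plaintext: MIRRORLOGIC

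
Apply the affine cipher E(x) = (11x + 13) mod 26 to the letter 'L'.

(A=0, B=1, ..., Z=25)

Step 1: Convert 'L' to number: x = 11.
Step 2: E(11) = (11 * 11 + 13) mod 26 = 134 mod 26 = 4.
Step 3: Convert 4 back to letter: E.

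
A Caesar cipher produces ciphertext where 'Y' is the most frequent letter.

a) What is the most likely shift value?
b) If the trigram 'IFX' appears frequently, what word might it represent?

Step 1: In English, 'E' is the most frequent letter (12.7%).
Step 2: The most frequent ciphertext letter is 'Y' (position 24).
Step 3: Shift = (24 - 4) mod 26 = 20.
Step 4: Decrypt 'IFX' by shifting back 20:
  I -> O
  F -> L
  X -> D
Step 5: 'IFX' decrypts to 'OLD'.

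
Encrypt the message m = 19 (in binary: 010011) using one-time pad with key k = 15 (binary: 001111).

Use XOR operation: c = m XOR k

Step 1: Write out the XOR operation bit by bit:
  Message: 010011
  Key:     001111
  XOR:     011100
Step 2: Convert to decimal: 011100 = 28.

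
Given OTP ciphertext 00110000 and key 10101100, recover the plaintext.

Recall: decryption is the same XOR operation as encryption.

Step 1: XOR ciphertext with key:
  Ciphertext: 00110000
  Key:        10101100
  XOR:        10011100
Step 2: Plaintext = 10011100 = 156 in decimal.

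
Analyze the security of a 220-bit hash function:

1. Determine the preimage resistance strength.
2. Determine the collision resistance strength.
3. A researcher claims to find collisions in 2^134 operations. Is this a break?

Step 1: Preimage resistance requires brute-force of 2^220 operations.
Step 2: Collision resistance (birthday bound) = 2^(220/2) = 2^110.
Step 3: The claimed attack costs 2^134 operations.
Step 4: Since 2^134 >= 2^110, the claimed attack is no faster than the generic birthday attack, so this does not break collision resistance.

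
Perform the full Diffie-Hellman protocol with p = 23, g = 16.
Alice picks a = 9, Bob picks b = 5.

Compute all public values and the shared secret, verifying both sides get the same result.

Step 1: A = g^a mod p = 16^9 mod 23 = 8.
Step 2: B = g^b mod p = 16^5 mod 23 = 6.
Step 3: Alice computes s = B^a mod p = 6^9 mod 23 = 16.
Step 4: Bob computes s = A^b mod p = 8^5 mod 23 = 16.
Both sides agree: shared secret = 16.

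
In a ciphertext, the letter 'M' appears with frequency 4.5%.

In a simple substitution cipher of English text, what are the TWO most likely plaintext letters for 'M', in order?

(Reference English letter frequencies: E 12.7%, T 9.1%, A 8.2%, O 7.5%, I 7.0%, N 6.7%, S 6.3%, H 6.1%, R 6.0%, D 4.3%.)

Step 1: Observed frequency of 'M' is 4.5%.
Step 2: Compute distances to each reference frequency and sort:
  D (4.3%): difference = 0.2% <-- BEST
  R (6.0%): difference = 1.5% <-- RUNNER-UP
  H (6.1%): difference = 1.6%
  S (6.3%): difference = 1.8%
  N (6.7%): difference = 2.2%
Step 3: Most likely is 'D' (4.3%, diff 0.2%); second most likely is 'R' (6.0%, diff 1.5%).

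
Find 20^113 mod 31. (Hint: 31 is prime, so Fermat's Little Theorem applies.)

Step 1: Since 31 is prime, by Fermat's Little Theorem: 20^30 = 1 (mod 31).
Step 2: Reduce exponent: 113 mod 30 = 23.
Step 3: So 20^113 = 20^23 (mod 31).
Step 4: 20^23 mod 31 = 19.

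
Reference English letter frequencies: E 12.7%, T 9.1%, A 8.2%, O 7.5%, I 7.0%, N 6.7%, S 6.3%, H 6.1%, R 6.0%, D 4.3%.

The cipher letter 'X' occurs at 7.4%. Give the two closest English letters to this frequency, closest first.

Step 1: Observed frequency of 'X' is 7.4%.
Step 2: Compute distances to each reference frequency and sort:
  O (7.5%): difference = 0.1% <-- BEST
  I (7.0%): difference = 0.4% <-- RUNNER-UP
  N (6.7%): difference = 0.7%
  A (8.2%): difference = 0.8%
  S (6.3%): difference = 1.1%
Step 3: Most likely is 'O' (7.5%, diff 0.1%); second most likely is 'I' (7.0%, diff 0.4%).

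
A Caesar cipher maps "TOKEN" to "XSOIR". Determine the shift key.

Step 1: Compare first letters: T (position 19) -> X (position 23).
Step 2: Shift = (23 - 19) mod 26 = 4.
The shift value is 4.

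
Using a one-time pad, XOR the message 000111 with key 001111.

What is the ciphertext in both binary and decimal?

Step 1: Write out the XOR operation bit by bit:
  Message: 000111
  Key:     001111
  XOR:     001000
Step 2: Convert to decimal: 001000 = 8.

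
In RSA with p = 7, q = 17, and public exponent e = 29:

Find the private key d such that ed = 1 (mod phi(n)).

Step 1: n = 7 * 17 = 119.
Step 2: phi(n) = 6 * 16 = 96.
Step 3: Find d such that 29 * d = 1 (mod 96).
Step 4: d = 29^(-1) mod 96 = 53.
Verification: 29 * 53 = 1537 = 16 * 96 + 1.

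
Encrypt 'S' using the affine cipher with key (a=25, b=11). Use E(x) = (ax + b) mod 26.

Step 1: Convert 'S' to number: x = 18.
Step 2: E(18) = (25 * 18 + 11) mod 26 = 461 mod 26 = 19.
Step 3: Convert 19 back to letter: T.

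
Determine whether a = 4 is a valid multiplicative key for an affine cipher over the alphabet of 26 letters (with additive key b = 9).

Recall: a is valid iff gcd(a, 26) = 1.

Step 1: Compute gcd(4, 26).
Step 2: gcd(4, 26) = 2.
Since gcd = 2 != 1, 4 shares a common factor with 26, so it cannot be used.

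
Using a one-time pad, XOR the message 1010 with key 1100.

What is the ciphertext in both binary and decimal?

Step 1: Write out the XOR operation bit by bit:
  Message: 1010
  Key:     1100
  XOR:     0110
Step 2: Convert to decimal: 0110 = 6.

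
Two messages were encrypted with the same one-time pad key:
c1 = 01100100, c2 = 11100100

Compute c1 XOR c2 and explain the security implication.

Step 1: c1 XOR c2 = (m1 XOR k) XOR (m2 XOR k).
Step 2: By XOR associativity/commutativity: = m1 XOR m2 XOR k XOR k = m1 XOR m2.
Step 3: 01100100 XOR 11100100 = 10000000 = 128.
Step 4: The key cancels out! An attacker learns m1 XOR m2 = 128, revealing the relationship between plaintexts.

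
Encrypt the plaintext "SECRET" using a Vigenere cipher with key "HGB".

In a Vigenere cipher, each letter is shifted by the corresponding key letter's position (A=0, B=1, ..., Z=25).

Step 1: Repeat key to match plaintext length:
  Plaintext: SECRET
  Key:       HGBHGB
Step 2: Encrypt each letter:
  S(18) + H(7) = (18+7) mod 26 = 25 = Z
  E(4) + G(6) = (4+6) mod 26 = 10 = K
  C(2) + B(1) = (2+1) mod 26 = 3 = D
  R(17) + H(7) = (17+7) mod 26 = 24 = Y
  E(4) + G(6) = (4+6) mod 26 = 10 = K
  T(19) + B(1) = (19+1) mod 26 = 20 = U
Ciphertext: ZKDYKU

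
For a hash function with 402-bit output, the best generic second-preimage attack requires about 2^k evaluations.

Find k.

Step 1: The hash has a 402-bit output.
Step 2: Second-preimage resistance means: given a specific input x, it should be infeasible to find a different y with h(y) = h(x).
With a 402-bit output, a generic search for a second preimage costs about 2^402 evaluations (each trial matches the fixed target with probability 2^-402).
Step 3: Security level = 402 bits.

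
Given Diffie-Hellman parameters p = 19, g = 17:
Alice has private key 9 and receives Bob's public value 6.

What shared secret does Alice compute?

Step 1: s = B^a mod p = 6^9 mod 19.
  6^1 mod 19 = 6
  6^2 mod 19 = (6 * 6) mod 19 = 17
  6^3 mod 19 = (17 * 6) mod 19 = 7
  6^4 mod 19 = (7 * 6) mod 19 = 4
  6^5 mod 19 = (4 * 6) mod 19 = 5
  6^6 mod 19 = (5 * 6) mod 19 = 11
  6^7 mod 19 = (11 * 6) mod 19 = 9
  6^8 mod 19 = (9 * 6) mod 19 = 16
  6^9 mod 19 = (16 * 6) mod 19 = 1
Result: shared secret = 1.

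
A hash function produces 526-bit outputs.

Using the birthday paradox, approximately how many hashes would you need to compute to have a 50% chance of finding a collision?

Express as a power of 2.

Step 1: The birthday paradox gives collision probability ~50% after sqrt(2^n) = 2^(n/2) hashes.
Step 2: For 526-bit output: 2^(526/2) = 2^263.
Step 3: Approximately 2^263 hash computations needed.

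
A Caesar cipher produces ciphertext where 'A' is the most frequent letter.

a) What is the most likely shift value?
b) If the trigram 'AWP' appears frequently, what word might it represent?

Step 1: In English, 'E' is the most frequent letter (12.7%).
Step 2: The most frequent ciphertext letter is 'A' (position 0).
Step 3: Shift = (0 - 4) mod 26 = 22.
Step 4: Decrypt 'AWP' by shifting back 22:
  A -> E
  W -> A
  P -> T
Step 5: 'AWP' decrypts to 'EAT'.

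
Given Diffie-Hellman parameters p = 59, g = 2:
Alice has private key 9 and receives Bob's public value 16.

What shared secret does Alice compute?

Step 1: s = B^a mod p = 16^9 mod 59.
  16^1 mod 59 = 16
  16^2 mod 59 = (16 * 16) mod 59 = 20
  16^3 mod 59 = (20 * 16) mod 59 = 25
  16^4 mod 59 = (25 * 16) mod 59 = 46
  16^5 mod 59 = (46 * 16) mod 59 = 28
  16^6 mod 59 = (28 * 16) mod 59 = 35
  16^7 mod 59 = (35 * 16) mod 59 = 29
  16^8 mod 59 = (29 * 16) mod 59 = 51
  16^9 mod 59 = (51 * 16) mod 59 = 49
Result: shared secret = 49.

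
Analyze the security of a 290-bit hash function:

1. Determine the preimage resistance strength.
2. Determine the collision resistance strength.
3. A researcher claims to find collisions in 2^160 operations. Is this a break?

Step 1: Preimage resistance requires brute-force of 2^290 operations.
Step 2: Collision resistance (birthday bound) = 2^(290/2) = 2^145.
Step 3: The claimed attack costs 2^160 operations.
Step 4: Since 2^160 >= 2^145, the claimed attack is no faster than the generic birthday attack, so this does not break collision resistance.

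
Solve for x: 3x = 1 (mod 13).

Step 1: We need x such that 3 * x = 1 (mod 13).
Step 2: Using the extended Euclidean algorithm or trial:
  3 * 9 = 27 = 2 * 13 + 1.
Step 3: Since 27 mod 13 = 1, the inverse is x = 9.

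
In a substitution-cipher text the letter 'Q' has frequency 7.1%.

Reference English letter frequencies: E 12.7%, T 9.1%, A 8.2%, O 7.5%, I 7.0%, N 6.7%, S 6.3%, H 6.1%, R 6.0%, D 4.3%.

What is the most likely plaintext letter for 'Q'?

Step 1: The observed frequency is 7.1%.
Step 2: Compare with English frequencies:
  E: 12.7% (difference: 5.6%)
  T: 9.1% (difference: 2.0%)
  A: 8.2% (difference: 1.1%)
  O: 7.5% (difference: 0.4%)
  I: 7.0% (difference: 0.1%) <-- closest
  N: 6.7% (difference: 0.4%)
  S: 6.3% (difference: 0.8%)
  H: 6.1% (difference: 1.0%)
  R: 6.0% (difference: 1.1%)
  D: 4.3% (difference: 2.8%)
Step 3: 'Q' most likely represents 'I' (frequency 7.0%).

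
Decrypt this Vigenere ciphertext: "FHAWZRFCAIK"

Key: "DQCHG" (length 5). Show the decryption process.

Step 1: Key 'DQCHG' has length 5. Extended key: DQCHGDQCHGD
Step 2: Decrypt each position:
  F(5) - D(3) = 2 = C
  H(7) - Q(16) = 17 = R
  A(0) - C(2) = 24 = Y
  W(22) - H(7) = 15 = P
  Z(25) - G(6) = 19 = T
  R(17) - D(3) = 14 = O
  F(5) - Q(16) = 15 = P
  C(2) - C(2) = 0 = A
  A(0) - H(7) = 19 = T
  I(8) - G(6) = 2 = C
  K(10) - D(3) = 7 = H
Plaintext: CRYPTOPATCH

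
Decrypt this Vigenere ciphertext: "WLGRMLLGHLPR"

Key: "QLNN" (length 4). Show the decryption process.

Step 1: Key 'QLNN' has length 4. Extended key: QLNNQLNNQLNN
Step 2: Decrypt each position:
  W(22) - Q(16) = 6 = G
  L(11) - L(11) = 0 = A
  G(6) - N(13) = 19 = T
  R(17) - N(13) = 4 = E
  M(12) - Q(16) = 22 = W
  L(11) - L(11) = 0 = A
  L(11) - N(13) = 24 = Y
  G(6) - N(13) = 19 = T
  H(7) - Q(16) = 17 = R
  L(11) - L(11) = 0 = A
  P(15) - N(13) = 2 = C
  R(17) - N(13) = 4 = E
Plaintext: GATEWAYTRACE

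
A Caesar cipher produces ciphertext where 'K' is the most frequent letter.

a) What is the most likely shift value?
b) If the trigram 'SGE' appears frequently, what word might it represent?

Step 1: In English, 'E' is the most frequent letter (12.7%).
Step 2: The most frequent ciphertext letter is 'K' (position 10).
Step 3: Shift = (10 - 4) mod 26 = 6.
Step 4: Decrypt 'SGE' by shifting back 6:
  S -> M
  G -> A
  E -> Y
Step 5: 'SGE' decrypts to 'MAY'.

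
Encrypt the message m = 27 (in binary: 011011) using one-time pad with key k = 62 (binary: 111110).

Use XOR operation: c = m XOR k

Step 1: Write out the XOR operation bit by bit:
  Message: 011011
  Key:     111110
  XOR:     100101
Step 2: Convert to decimal: 100101 = 37.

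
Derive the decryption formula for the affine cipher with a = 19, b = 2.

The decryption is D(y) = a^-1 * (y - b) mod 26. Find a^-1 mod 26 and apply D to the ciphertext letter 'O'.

Step 1: Find a^-1, the modular inverse of 19 mod 26.
Step 2: We need 19 * a^-1 = 1 (mod 26).
Step 3: 19 * 11 = 209 = 8 * 26 + 1, so a^-1 = 11.
Step 4: D(y) = 11(y - 2) mod 26.
Step 5: Apply to 'O' (y = 14): D(14) = 11 * (14 - 2) mod 26 = 11 * 12 mod 26 = 2 -> 'C'.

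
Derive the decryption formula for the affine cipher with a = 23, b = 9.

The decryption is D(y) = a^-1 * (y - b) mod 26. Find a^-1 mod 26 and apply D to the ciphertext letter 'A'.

Step 1: Find a^-1, the modular inverse of 23 mod 26.
Step 2: We need 23 * a^-1 = 1 (mod 26).
Step 3: 23 * 17 = 391 = 15 * 26 + 1, so a^-1 = 17.
Step 4: D(y) = 17(y - 9) mod 26.
Step 5: Apply to 'A' (y = 0): D(0) = 17 * (0 - 9) mod 26 = 17 * -9 mod 26 = 3 -> 'D'.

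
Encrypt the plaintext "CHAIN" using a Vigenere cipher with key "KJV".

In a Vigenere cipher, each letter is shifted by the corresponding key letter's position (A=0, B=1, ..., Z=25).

Step 1: Repeat key to match plaintext length:
  Plaintext: CHAIN
  Key:       KJVKJ
Step 2: Encrypt each letter:
  C(2) + K(10) = (2+10) mod 26 = 12 = M
  H(7) + J(9) = (7+9) mod 26 = 16 = Q
  A(0) + V(21) = (0+21) mod 26 = 21 = V
  I(8) + K(10) = (8+10) mod 26 = 18 = S
  N(13) + J(9) = (13+9) mod 26 = 22 = W
Ciphertext: MQVSW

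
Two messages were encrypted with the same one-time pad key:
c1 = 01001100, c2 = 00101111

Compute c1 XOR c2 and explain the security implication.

Step 1: c1 XOR c2 = (m1 XOR k) XOR (m2 XOR k).
Step 2: By XOR associativity/commutativity: = m1 XOR m2 XOR k XOR k = m1 XOR m2.
Step 3: 01001100 XOR 00101111 = 01100011 = 99.
Step 4: The key cancels out! An attacker learns m1 XOR m2 = 99, revealing the relationship between plaintexts.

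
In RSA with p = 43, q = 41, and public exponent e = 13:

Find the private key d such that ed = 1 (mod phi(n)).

Step 1: n = 43 * 41 = 1763.
Step 2: phi(n) = 42 * 40 = 1680.
Step 3: Find d such that 13 * d = 1 (mod 1680).
Step 4: d = 13^(-1) mod 1680 = 517.
Verification: 13 * 517 = 6721 = 4 * 1680 + 1.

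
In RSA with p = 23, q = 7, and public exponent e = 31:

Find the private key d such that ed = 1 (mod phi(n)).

Step 1: n = 23 * 7 = 161.
Step 2: phi(n) = 22 * 6 = 132.
Step 3: Find d such that 31 * d = 1 (mod 132).
Step 4: d = 31^(-1) mod 132 = 115.
Verification: 31 * 115 = 3565 = 27 * 132 + 1.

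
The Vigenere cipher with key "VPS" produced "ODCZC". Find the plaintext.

Step 1: Extend key: VPSVP
Step 2: Decrypt each letter (c - k) mod 26:
  O(14) - V(21) = (14-21) mod 26 = 19 = T
  D(3) - P(15) = (3-15) mod 26 = 14 = O
  C(2) - S(18) = (2-18) mod 26 = 10 = K
  Z(25) - V(21) = (25-21) mod 26 = 4 = E
  C(2) - P(15) = (2-15) mod 26 = 13 = N
Plaintext: TOKEN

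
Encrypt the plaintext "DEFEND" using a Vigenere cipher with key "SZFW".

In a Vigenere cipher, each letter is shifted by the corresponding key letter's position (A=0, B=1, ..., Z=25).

Step 1: Repeat key to match plaintext length:
  Plaintext: DEFEND
  Key:       SZFWSZ
Step 2: Encrypt each letter:
  D(3) + S(18) = (3+18) mod 26 = 21 = V
  E(4) + Z(25) = (4+25) mod 26 = 3 = D
  F(5) + F(5) = (5+5) mod 26 = 10 = K
  E(4) + W(22) = (4+22) mod 26 = 0 = A
  N(13) + S(18) = (13+18) mod 26 = 5 = F
  D(3) + Z(25) = (3+25) mod 26 = 2 = C
Ciphertext: VDKAFC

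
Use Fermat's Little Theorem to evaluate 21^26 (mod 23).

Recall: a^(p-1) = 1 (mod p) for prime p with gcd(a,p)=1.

Step 1: Since 23 is prime, by Fermat's Little Theorem: 21^22 = 1 (mod 23).
Step 2: Reduce exponent: 26 mod 22 = 4.
Step 3: So 21^26 = 21^4 (mod 23).
Step 4: 21^4 mod 23 = 16.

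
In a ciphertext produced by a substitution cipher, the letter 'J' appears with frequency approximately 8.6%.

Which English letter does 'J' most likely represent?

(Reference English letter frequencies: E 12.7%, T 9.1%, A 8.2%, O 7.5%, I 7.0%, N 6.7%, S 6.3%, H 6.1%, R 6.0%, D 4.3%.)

Step 1: The observed frequency is 8.6%.
Step 2: Compare with English frequencies:
  E: 12.7% (difference: 4.1%)
  T: 9.1% (difference: 0.5%)
  A: 8.2% (difference: 0.4%) <-- closest
  O: 7.5% (difference: 1.1%)
  I: 7.0% (difference: 1.6%)
  N: 6.7% (difference: 1.9%)
  S: 6.3% (difference: 2.3%)
  H: 6.1% (difference: 2.5%)
  R: 6.0% (difference: 2.6%)
  D: 4.3% (difference: 4.3%)
Step 3: 'J' most likely represents 'A' (frequency 8.2%).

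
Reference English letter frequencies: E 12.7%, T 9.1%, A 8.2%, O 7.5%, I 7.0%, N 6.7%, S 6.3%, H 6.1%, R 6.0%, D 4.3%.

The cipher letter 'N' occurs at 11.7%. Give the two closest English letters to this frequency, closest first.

Step 1: Observed frequency of 'N' is 11.7%.
Step 2: Compute distances to each reference frequency and sort:
  E (12.7%): difference = 1.0% <-- BEST
  T (9.1%): difference = 2.6% <-- RUNNER-UP
  A (8.2%): difference = 3.5%
  O (7.5%): difference = 4.2%
  I (7.0%): difference = 4.7%
Step 3: Most likely is 'E' (12.7%, diff 1.0%); second most likely is 'T' (9.1%, diff 2.6%).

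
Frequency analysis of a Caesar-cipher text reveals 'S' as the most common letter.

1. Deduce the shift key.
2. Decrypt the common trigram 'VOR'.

Step 1: In English, 'E' is the most frequent letter (12.7%).
Step 2: The most frequent ciphertext letter is 'S' (position 18).
Step 3: Shift = (18 - 4) mod 26 = 14.
Step 4: Decrypt 'VOR' by shifting back 14:
  V -> H
  O -> A
  R -> D
Step 5: 'VOR' decrypts to 'HAD'.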